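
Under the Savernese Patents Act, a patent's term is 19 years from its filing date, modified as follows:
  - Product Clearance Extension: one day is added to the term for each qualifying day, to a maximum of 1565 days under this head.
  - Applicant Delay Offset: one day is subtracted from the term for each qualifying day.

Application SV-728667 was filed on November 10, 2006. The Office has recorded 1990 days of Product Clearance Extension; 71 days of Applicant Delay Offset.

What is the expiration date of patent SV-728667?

2029-12-13

Base term: filing date + 19 years → 10 November 2025.
Product Clearance Extension: 1990 days claimed exceeds the 1565-day cap, so +1565 days → 22 February 2030.
Applicant Delay Offset: −71 days → 13 December 2029.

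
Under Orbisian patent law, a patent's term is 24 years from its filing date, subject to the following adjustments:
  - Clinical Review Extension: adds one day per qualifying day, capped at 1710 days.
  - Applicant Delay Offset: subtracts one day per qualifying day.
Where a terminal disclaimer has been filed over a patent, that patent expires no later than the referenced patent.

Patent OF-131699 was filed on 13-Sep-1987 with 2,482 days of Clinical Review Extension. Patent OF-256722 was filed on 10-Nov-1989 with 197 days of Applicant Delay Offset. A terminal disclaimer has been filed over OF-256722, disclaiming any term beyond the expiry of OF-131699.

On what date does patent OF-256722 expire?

April 27, 2013

Natural term of OF-256722:
  Base: filing + 24 years → 10 November 2013.
  Applicant Delay Offset: −197 days → 27 April 2013.
Expiry of referenced patent OF-131699:
  Base: filing + 24 years → 13 September 2011.
  Clinical Review Extension: 2482 days claimed exceeds the 1710-day cap, so +1710 days → 19 May 2016.
Terminal disclaimer: OF-256722 expires on the earlier of 27 April 2013 and 19 May 2016.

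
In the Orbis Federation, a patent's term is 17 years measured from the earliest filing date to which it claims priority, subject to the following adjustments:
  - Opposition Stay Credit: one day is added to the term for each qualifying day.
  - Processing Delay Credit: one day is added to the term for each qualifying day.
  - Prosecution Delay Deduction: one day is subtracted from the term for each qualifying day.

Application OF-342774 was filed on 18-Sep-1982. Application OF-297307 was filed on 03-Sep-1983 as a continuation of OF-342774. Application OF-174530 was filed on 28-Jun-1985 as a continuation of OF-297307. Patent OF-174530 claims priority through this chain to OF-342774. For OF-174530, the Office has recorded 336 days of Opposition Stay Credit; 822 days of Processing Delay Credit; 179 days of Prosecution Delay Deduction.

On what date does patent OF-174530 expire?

Earliest priority filing: 18 September 1982.
Base term: 18 September 1982 + 17 years → 18 September 1999.
Opposition Stay Credit: +336 days → 19 August 2000.
Processing Delay Credit: +822 days → 19 November 2002.
Prosecution Delay Deduction: −179 days → 24 May 2002.

May 24, 2002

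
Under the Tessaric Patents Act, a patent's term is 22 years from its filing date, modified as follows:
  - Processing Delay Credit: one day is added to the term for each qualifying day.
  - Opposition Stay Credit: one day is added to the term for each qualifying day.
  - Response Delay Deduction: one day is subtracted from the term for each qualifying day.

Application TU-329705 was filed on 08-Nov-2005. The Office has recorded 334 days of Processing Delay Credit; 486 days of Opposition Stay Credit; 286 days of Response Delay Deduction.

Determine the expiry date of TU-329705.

April 25, 2029

Base term: filing date + 22 years → 8 November 2027.
Processing Delay Credit: +334 days → 7 October 2028.
Opposition Stay Credit: +486 days → 5 February 2030.
Response Delay Deduction: −286 days → 25 April 2029.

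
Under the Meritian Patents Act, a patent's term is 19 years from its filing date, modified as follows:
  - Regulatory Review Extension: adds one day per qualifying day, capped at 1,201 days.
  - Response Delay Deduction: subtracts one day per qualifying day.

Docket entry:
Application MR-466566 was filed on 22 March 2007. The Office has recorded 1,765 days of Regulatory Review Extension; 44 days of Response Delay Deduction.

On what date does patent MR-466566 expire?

2029-05-22

Base term: filing date + 19 years → 22 March 2026.
Regulatory Review Extension: 1765 days claimed exceeds the 1201-day cap, so +1201 days → 5 July 2029.
Response Delay Deduction: −44 days → 22 May 2029.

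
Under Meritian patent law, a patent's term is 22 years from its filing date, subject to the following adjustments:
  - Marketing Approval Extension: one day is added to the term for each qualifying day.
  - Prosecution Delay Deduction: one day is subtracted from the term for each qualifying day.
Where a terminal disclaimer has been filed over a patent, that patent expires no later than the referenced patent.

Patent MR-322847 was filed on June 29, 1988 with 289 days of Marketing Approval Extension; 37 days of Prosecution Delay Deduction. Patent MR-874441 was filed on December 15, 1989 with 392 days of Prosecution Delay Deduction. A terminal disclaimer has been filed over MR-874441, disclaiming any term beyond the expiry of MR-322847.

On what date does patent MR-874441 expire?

November 18, 2010

Natural term of MR-874441:
  Base: filing + 22 years → 15 December 2011.
  Prosecution Delay Deduction: −392 days → 18 November 2010.
Expiry of referenced patent MR-322847:
  Base: filing + 22 years → 29 June 2010.
  Marketing Approval Extension: +289 days → 14 April 2011.
  Prosecution Delay Deduction: −37 days → 8 March 2011.
Terminal disclaimer: MR-874441 expires on the earlier of 18 November 2010 and 8 March 2011.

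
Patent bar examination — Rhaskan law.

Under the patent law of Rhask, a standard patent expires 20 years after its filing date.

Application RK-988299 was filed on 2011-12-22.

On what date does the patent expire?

Filing date + 20 years → 22 December 2031.

2031-12-22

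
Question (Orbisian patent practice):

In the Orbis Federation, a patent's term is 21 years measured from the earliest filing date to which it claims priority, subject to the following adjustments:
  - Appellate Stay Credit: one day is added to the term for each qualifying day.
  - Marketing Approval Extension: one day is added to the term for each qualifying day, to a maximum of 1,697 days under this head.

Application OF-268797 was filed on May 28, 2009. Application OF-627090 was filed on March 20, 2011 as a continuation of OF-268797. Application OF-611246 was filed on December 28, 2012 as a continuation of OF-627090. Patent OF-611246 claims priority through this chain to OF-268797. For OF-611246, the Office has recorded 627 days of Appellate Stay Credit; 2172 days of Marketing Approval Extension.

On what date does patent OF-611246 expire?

Earliest priority filing: 28 May 2009.
Base term: 28 May 2009 + 21 years → 28 May 2030.
Appellate Stay Credit: +627 days → 14 February 2032.
Marketing Approval Extension: 2172 days claimed exceeds the 1697-day cap, so +1697 days → 7 October 2036.

October 7, 2036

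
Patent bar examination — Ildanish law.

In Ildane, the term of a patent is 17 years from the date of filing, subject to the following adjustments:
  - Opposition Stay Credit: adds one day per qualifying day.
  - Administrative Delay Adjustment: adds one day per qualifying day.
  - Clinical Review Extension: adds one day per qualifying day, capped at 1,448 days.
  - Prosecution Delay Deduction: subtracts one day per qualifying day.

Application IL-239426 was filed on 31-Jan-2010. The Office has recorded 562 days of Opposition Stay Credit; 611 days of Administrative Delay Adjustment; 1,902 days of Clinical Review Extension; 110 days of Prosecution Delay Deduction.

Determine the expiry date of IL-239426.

Base term: filing date + 17 years → 31 January 2027.
Opposition Stay Credit: +562 days → 15 August 2028.
Administrative Delay Adjustment: +611 days → 18 April 2030.
Clinical Review Extension: 1902 days claimed exceeds the 1448-day cap, so +1448 days → 5 April 2034.
Prosecution Delay Deduction: −110 days → 16 December 2033.

2033-12-16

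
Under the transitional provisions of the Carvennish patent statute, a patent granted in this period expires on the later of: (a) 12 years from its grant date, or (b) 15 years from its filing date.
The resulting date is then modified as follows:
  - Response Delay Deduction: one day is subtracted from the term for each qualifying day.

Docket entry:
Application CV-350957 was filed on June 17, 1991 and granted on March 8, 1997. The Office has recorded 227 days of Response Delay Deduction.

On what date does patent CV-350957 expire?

(a) grant + 12 years → 8 March 2009.
(b) filing + 15 years → 17 June 2006.
Later of the two: 8 March 2009.
Response Delay Deduction: −227 days → 24 July 2008.

2008-07-24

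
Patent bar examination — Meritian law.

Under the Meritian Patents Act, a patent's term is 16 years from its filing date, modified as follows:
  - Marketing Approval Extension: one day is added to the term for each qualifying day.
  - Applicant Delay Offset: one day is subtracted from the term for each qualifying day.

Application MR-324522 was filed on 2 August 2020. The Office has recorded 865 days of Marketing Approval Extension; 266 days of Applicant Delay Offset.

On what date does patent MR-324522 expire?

Base term: filing date + 16 years → 2 August 2036.
Marketing Approval Extension: +865 days → 15 December 2038.
Applicant Delay Offset: −266 days → 24 March 2038.

2038-03-24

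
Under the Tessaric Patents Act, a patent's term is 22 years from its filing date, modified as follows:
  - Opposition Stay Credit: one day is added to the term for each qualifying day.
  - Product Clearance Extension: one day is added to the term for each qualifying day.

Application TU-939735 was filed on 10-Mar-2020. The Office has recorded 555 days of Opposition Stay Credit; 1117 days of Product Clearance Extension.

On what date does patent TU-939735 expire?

2046-10-07

Base term: filing date + 22 years → 10 March 2042.
Opposition Stay Credit: +555 days → 16 September 2043.
Product Clearance Extension: +1117 days → 7 October 2046.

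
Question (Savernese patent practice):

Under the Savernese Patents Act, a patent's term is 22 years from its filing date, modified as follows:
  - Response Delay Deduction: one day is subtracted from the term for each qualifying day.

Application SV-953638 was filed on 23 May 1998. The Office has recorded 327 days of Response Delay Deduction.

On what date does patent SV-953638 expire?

July 1, 2019

Base term: filing date + 22 years → 23 May 2020.
Response Delay Deduction: −327 days → 1 July 2019.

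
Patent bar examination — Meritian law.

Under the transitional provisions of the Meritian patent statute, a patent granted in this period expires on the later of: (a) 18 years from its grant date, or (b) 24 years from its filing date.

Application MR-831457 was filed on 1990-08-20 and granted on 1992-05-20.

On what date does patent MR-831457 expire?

2014-08-20

(a) grant + 18 years → 20 May 2010.
(b) filing + 24 years → 20 August 2014.
Later of the two: 20 August 2014.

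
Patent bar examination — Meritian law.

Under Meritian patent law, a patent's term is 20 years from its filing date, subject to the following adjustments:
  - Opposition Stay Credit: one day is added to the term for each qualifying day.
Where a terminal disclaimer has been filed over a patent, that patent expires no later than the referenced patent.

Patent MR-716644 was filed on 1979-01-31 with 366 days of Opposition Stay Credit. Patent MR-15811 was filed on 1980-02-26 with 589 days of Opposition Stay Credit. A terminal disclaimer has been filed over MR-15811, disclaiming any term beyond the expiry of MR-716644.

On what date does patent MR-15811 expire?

Natural term of MR-15811:
  Base: filing + 20 years → 26 February 2000.
  Opposition Stay Credit: +589 days → 7 October 2001.
Expiry of referenced patent MR-716644:
  Base: filing + 20 years → 31 January 1999.
  Opposition Stay Credit: +366 days → 1 February 2000.
Terminal disclaimer: MR-15811 expires on the earlier of 7 October 2001 and 1 February 2000.

2000-02-01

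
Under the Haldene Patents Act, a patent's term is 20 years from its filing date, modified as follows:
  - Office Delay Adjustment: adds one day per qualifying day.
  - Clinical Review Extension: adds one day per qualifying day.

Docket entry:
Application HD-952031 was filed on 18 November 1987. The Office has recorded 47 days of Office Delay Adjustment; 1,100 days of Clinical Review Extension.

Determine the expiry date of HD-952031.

Base term: filing date + 20 years → 18 November 2007.
Office Delay Adjustment: +47 days → 4 January 2008.
Clinical Review Extension: +1100 days → 8 January 2011.

2011-01-08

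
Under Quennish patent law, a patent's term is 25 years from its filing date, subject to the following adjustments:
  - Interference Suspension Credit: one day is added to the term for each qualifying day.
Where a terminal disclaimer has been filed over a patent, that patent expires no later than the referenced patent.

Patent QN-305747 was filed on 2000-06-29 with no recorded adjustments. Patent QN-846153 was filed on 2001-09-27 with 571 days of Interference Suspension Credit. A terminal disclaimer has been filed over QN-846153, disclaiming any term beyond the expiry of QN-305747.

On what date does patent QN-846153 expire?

Natural term of QN-846153:
  Base: filing + 25 years → 27 September 2026.
  Interference Suspension Credit: +571 days → 20 April 2028.
Expiry of referenced patent QN-305747:
  Base: filing + 25 years → 29 June 2025.
Terminal disclaimer: QN-846153 expires on the earlier of 20 April 2028 and 29 June 2025.

2025-06-29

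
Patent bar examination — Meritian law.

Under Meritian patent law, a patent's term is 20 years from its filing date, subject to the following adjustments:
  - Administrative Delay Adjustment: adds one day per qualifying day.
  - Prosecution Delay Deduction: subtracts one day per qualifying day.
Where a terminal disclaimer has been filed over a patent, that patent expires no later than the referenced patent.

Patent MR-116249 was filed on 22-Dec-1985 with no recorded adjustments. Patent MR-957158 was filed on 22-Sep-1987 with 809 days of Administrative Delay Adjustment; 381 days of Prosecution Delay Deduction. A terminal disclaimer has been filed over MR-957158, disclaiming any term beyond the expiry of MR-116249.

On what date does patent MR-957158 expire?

December 22, 2005

Natural term of MR-957158:
  Base: filing + 20 years → 22 September 2007.
  Administrative Delay Adjustment: +809 days → 9 December 2009.
  Prosecution Delay Deduction: −381 days → 23 November 2008.
Expiry of referenced patent MR-116249:
  Base: filing + 20 years → 22 December 2005.
Terminal disclaimer: MR-957158 expires on the earlier of 23 November 2008 and 22 December 2005.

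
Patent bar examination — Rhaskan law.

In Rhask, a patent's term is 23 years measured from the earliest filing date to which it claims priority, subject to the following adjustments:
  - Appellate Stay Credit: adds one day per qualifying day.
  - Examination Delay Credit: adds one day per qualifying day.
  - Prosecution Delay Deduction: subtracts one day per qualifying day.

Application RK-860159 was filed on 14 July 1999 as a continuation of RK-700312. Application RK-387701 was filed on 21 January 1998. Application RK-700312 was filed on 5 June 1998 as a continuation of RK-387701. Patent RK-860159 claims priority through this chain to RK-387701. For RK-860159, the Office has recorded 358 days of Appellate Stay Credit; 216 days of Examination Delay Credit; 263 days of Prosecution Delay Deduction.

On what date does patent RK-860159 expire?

2021-11-28

Earliest priority filing: 21 January 1998.
Base term: 21 January 1998 + 23 years → 21 January 2021.
Appellate Stay Credit: +358 days → 14 January 2022.
Examination Delay Credit: +216 days → 18 August 2022.
Prosecution Delay Deduction: −263 days → 28 November 2021.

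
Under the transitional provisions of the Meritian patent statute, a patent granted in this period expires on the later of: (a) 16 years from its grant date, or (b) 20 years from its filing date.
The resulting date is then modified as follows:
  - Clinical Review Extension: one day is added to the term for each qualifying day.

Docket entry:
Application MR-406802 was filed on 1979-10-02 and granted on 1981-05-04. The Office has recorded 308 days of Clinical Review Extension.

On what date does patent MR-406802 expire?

(a) grant + 16 years → 4 May 1997.
(b) filing + 20 years → 2 October 1999.
Later of the two: 2 October 1999.
Clinical Review Extension: +308 days → 5 August 2000.

2000-08-05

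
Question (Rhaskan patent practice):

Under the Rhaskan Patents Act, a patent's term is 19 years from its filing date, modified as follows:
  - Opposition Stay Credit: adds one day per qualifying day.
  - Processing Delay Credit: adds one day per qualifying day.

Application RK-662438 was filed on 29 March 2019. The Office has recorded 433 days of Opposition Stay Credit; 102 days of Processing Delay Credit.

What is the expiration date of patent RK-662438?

2039-09-15

Base term: filing date + 19 years → 29 March 2038.
Opposition Stay Credit: +433 days → 5 June 2039.
Processing Delay Credit: +102 days → 15 September 2039.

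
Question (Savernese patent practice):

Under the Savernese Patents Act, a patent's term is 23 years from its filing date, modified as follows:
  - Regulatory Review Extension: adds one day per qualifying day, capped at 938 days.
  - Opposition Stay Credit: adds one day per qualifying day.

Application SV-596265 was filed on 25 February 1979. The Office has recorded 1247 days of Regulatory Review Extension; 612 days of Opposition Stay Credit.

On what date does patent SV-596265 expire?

Base term: filing date + 23 years → 25 February 2002.
Regulatory Review Extension: 1247 days claimed exceeds the 938-day cap, so +938 days → 20 September 2004.
Opposition Stay Credit: +612 days → 25 May 2006.

May 25, 2006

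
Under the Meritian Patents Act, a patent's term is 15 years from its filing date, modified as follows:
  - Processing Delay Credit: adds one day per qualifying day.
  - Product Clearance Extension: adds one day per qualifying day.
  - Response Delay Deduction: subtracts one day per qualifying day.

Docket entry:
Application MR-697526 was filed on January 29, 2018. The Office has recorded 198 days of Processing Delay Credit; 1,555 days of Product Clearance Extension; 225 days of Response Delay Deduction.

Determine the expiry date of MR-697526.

April 6, 2037

Base term: filing date + 15 years → 29 January 2033.
Processing Delay Credit: +198 days → 15 August 2033.
Product Clearance Extension: +1555 days → 17 November 2037.
Response Delay Deduction: −225 days → 6 April 2037.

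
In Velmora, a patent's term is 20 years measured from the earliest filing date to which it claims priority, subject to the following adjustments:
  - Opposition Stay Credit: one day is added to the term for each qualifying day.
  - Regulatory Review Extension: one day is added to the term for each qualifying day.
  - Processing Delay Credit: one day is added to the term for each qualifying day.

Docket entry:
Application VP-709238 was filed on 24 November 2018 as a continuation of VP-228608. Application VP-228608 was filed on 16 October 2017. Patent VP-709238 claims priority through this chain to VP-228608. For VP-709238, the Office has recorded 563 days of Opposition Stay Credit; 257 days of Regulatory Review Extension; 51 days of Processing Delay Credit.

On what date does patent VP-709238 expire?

March 5, 2040

Earliest priority filing: 16 October 2017.
Base term: 16 October 2017 + 20 years → 16 October 2037.
Opposition Stay Credit: +563 days → 2 May 2039.
Regulatory Review Extension: +257 days → 14 January 2040.
Processing Delay Credit: +51 days → 5 March 2040.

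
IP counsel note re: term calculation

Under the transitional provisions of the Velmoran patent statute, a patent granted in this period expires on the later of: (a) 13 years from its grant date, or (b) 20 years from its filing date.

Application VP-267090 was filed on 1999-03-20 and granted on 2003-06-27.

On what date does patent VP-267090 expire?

(a) grant + 13 years → 27 June 2016.
(b) filing + 20 years → 20 March 2019.
Later of the two: 20 March 2019.

2019-03-20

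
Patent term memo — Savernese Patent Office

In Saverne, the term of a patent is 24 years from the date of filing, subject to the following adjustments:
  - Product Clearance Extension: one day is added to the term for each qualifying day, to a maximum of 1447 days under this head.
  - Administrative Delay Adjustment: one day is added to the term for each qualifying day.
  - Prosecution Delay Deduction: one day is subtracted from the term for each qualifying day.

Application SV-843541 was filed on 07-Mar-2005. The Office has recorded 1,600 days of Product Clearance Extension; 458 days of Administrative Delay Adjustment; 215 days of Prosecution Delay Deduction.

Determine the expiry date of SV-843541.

October 22, 2033

Base term: filing date + 24 years → 7 March 2029.
Product Clearance Extension: 1600 days claimed exceeds the 1447-day cap, so +1447 days → 21 February 2033.
Administrative Delay Adjustment: +458 days → 25 May 2034.
Prosecution Delay Deduction: −215 days → 22 October 2033.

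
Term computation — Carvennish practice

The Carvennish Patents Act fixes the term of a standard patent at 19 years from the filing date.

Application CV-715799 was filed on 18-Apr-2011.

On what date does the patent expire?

Filing date + 19 years → 18 April 2030.

2030-04-18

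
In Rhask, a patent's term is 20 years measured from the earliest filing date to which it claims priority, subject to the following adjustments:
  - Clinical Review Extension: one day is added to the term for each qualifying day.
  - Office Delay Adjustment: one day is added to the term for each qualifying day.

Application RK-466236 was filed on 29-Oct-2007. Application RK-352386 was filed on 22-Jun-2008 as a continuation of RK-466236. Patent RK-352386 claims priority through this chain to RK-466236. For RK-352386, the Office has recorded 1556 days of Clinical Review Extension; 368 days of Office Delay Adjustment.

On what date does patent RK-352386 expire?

Earliest priority filing: 29 October 2007.
Base term: 29 October 2007 + 20 years → 29 October 2027.
Clinical Review Extension: +1556 days → 1 February 2032.
Office Delay Adjustment: +368 days → 3 February 2033.

2033-02-03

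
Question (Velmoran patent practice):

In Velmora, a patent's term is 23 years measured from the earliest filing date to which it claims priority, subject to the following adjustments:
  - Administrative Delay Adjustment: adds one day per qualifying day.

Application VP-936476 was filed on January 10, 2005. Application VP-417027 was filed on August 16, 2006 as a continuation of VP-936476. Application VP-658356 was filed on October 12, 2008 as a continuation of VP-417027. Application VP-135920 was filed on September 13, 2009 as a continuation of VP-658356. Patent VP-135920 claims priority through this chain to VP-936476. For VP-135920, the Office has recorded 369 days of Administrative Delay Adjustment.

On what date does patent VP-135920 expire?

Earliest priority filing: 10 January 2005.
Base term: 10 January 2005 + 23 years → 10 January 2028.
Administrative Delay Adjustment: +369 days → 13 January 2029.

2029-01-13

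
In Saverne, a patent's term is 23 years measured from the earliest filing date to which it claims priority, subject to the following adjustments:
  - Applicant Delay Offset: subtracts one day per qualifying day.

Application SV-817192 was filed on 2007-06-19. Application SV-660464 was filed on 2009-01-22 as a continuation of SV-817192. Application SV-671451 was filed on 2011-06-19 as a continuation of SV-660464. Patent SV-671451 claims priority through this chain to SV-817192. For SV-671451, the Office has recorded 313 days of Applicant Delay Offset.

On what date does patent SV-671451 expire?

Earliest priority filing: 19 June 2007.
Base term: 19 June 2007 + 23 years → 19 June 2030.
Applicant Delay Offset: −313 days → 10 August 2029.

2029-08-10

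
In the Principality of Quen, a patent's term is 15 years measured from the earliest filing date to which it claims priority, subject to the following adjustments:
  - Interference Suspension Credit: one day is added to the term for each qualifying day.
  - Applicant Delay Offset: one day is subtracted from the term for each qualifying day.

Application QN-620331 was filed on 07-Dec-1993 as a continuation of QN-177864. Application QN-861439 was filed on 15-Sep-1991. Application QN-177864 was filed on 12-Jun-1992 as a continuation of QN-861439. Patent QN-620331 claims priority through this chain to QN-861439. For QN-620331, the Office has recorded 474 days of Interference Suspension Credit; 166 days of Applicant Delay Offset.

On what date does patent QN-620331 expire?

Earliest priority filing: 15 September 1991.
Base term: 15 September 1991 + 15 years → 15 September 2006.
Interference Suspension Credit: +474 days → 2 January 2008.
Applicant Delay Offset: −166 days → 20 July 2007.

2007-07-20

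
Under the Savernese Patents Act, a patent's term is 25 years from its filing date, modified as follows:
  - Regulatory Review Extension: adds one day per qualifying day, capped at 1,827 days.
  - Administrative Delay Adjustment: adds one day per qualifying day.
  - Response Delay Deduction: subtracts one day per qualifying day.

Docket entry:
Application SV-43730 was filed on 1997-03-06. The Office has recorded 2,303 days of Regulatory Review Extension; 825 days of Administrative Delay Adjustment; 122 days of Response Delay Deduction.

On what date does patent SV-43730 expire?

Base term: filing date + 25 years → 6 March 2022.
Regulatory Review Extension: 2303 days claimed exceeds the 1827-day cap, so +1827 days → 7 March 2027.
Administrative Delay Adjustment: +825 days → 9 June 2029.
Response Delay Deduction: −122 days → 7 February 2029.

February 7, 2029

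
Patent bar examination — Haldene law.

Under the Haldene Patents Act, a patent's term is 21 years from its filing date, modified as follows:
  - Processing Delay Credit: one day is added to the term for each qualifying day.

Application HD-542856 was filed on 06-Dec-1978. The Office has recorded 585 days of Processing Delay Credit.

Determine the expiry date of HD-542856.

July 13, 2001

Base term: filing date + 21 years → 6 December 1999.
Processing Delay Credit: +585 days → 13 July 2001.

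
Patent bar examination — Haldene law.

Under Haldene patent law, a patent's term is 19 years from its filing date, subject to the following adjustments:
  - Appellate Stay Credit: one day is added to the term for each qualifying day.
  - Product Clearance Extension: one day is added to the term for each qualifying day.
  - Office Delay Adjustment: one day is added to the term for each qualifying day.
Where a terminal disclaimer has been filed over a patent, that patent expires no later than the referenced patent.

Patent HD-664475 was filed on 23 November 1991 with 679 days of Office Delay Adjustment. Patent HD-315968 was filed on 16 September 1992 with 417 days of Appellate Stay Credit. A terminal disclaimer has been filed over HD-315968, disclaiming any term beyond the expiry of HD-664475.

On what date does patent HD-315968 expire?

Natural term of HD-315968:
  Base: filing + 19 years → 16 September 2011.
  Appellate Stay Credit: +417 days → 6 November 2012.
Expiry of referenced patent HD-664475:
  Base: filing + 19 years → 23 November 2010.
  Office Delay Adjustment: +679 days → 2 October 2012.
Terminal disclaimer: HD-315968 expires on the earlier of 6 November 2012 and 2 October 2012.

October 2, 2012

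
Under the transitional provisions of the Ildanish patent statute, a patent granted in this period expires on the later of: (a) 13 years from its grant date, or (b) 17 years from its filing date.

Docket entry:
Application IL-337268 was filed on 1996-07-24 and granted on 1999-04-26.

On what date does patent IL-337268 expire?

(a) grant + 13 years → 26 April 2012.
(b) filing + 17 years → 24 July 2013.
Later of the two: 24 July 2013.

2013-07-24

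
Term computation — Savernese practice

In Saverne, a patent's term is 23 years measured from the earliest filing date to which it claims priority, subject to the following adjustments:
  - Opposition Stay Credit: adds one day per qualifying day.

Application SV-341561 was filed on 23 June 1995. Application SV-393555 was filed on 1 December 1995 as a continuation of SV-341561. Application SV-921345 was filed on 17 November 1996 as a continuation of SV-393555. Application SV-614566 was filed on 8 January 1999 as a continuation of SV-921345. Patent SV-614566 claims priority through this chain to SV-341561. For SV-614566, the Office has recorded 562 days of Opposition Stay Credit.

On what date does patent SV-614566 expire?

Earliest priority filing: 23 June 1995.
Base term: 23 June 1995 + 23 years → 23 June 2018.
Opposition Stay Credit: +562 days → 6 January 2020.

January 6, 2020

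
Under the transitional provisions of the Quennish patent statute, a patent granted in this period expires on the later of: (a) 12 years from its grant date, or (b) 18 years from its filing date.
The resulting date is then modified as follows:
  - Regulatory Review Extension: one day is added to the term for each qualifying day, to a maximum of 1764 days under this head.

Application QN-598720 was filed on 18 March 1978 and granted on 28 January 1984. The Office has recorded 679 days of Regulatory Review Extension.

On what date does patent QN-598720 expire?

(a) grant + 12 years → 28 January 1996.
(b) filing + 18 years → 18 March 1996.
Later of the two: 18 March 1996.
Regulatory Review Extension: 679 days (within the 1764-day cap) → +679 days → 26 January 1998.

1998-01-26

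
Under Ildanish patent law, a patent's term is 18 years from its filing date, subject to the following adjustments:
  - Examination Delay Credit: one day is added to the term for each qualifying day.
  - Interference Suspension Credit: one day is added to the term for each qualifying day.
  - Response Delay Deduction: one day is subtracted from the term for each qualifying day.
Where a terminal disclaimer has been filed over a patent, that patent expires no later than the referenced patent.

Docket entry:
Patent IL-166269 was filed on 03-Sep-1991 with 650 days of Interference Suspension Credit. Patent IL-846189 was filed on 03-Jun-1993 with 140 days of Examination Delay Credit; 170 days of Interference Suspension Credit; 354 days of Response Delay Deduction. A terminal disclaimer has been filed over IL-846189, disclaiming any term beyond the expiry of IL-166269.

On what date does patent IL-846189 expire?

2011-04-20

Natural term of IL-846189:
  Base: filing + 18 years → 3 June 2011.
  Examination Delay Credit: +140 days → 21 October 2011.
  Interference Suspension Credit: +170 days → 8 April 2012.
  Response Delay Deduction: −354 days → 20 April 2011.
Expiry of referenced patent IL-166269:
  Base: filing + 18 years → 3 September 2009.
  Interference Suspension Credit: +650 days → 15 June 2011.
Terminal disclaimer: IL-846189 expires on the earlier of 20 April 2011 and 15 June 2011.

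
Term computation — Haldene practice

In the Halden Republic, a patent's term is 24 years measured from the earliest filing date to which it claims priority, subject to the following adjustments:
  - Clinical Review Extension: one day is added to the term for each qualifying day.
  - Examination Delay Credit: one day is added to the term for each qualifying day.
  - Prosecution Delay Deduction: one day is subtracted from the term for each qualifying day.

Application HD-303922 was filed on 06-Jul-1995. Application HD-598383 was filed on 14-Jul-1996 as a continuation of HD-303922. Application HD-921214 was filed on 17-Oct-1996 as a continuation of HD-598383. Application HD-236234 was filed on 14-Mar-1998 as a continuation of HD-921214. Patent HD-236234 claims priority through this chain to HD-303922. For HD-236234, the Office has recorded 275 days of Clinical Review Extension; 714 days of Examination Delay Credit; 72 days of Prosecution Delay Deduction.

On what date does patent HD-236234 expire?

Earliest priority filing: 6 July 1995.
Base term: 6 July 1995 + 24 years → 6 July 2019.
Clinical Review Extension: +275 days → 6 April 2020.
Examination Delay Credit: +714 days → 21 March 2022.
Prosecution Delay Deduction: −72 days → 8 January 2022.

January 8, 2022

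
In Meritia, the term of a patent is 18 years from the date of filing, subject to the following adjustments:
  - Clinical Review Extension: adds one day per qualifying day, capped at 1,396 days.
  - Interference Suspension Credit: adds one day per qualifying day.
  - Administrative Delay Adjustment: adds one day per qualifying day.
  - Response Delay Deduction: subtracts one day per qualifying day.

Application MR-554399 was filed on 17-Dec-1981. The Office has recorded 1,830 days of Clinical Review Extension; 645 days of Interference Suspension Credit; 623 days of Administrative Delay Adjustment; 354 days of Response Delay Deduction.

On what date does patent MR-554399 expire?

April 14, 2006

Base term: filing date + 18 years → 17 December 1999.
Clinical Review Extension: 1830 days claimed exceeds the 1396-day cap, so +1396 days → 13 October 2003.
Interference Suspension Credit: +645 days → 19 July 2005.
Administrative Delay Adjustment: +623 days → 3 April 2007.
Response Delay Deduction: −354 days → 14 April 2006.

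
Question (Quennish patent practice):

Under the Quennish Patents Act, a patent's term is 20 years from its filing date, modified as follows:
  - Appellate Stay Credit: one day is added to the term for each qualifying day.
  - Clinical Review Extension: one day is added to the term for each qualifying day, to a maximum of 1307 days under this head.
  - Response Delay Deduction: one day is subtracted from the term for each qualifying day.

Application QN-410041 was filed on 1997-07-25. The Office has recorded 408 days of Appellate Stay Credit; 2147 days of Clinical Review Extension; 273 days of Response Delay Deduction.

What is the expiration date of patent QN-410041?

2021-07-06

Base term: filing date + 20 years → 25 July 2017.
Appellate Stay Credit: +408 days → 6 September 2018.
Clinical Review Extension: 2147 days claimed exceeds the 1307-day cap, so +1307 days → 5 April 2022.
Response Delay Deduction: −273 days → 6 July 2021.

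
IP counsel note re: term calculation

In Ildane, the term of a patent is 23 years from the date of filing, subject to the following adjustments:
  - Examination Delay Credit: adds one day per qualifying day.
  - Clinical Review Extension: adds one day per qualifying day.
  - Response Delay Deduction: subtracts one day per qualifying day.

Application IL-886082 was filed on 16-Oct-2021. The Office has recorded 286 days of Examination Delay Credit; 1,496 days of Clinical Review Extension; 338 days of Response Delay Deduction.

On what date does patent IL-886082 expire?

2048-09-29

Base term: filing date + 23 years → 16 October 2044.
Examination Delay Credit: +286 days → 29 July 2045.
Clinical Review Extension: +1496 days → 2 September 2049.
Response Delay Deduction: −338 days → 29 September 2048.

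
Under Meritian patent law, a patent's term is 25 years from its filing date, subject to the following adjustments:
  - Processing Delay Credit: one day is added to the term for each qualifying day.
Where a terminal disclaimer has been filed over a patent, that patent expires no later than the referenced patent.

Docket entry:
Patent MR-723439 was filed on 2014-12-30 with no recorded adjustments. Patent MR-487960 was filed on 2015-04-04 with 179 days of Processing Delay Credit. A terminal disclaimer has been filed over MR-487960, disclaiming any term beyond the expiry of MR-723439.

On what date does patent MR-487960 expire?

Natural term of MR-487960:
  Base: filing + 25 years → 4 April 2040.
  Processing Delay Credit: +179 days → 30 September 2040.
Expiry of referenced patent MR-723439:
  Base: filing + 25 years → 30 December 2039.
Terminal disclaimer: MR-487960 expires on the earlier of 30 September 2040 and 30 December 2039.

December 30, 2039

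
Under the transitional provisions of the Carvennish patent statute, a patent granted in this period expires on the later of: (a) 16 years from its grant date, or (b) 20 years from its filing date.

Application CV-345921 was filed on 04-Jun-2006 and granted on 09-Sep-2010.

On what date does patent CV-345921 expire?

September 9, 2026

(a) grant + 16 years → 9 September 2026.
(b) filing + 20 years → 4 June 2026.
Later of the two: 9 September 2026.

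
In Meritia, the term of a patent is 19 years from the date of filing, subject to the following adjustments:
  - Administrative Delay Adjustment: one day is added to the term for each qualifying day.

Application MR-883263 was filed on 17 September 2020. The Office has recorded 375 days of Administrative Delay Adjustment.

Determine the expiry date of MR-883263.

Base term: filing date + 19 years → 17 September 2039.
Administrative Delay Adjustment: +375 days → 26 September 2040.

2040-09-26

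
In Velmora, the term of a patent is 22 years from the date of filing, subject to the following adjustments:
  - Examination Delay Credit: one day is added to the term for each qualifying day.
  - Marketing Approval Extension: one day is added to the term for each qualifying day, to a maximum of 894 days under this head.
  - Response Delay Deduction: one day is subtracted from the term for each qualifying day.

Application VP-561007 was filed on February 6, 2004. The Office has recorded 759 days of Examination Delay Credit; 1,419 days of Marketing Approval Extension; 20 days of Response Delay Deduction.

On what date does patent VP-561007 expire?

Base term: filing date + 22 years → 6 February 2026.
Examination Delay Credit: +759 days → 6 March 2028.
Marketing Approval Extension: 1419 days claimed exceeds the 894-day cap, so +894 days → 17 August 2030.
Response Delay Deduction: −20 days → 28 July 2030.

July 28, 2030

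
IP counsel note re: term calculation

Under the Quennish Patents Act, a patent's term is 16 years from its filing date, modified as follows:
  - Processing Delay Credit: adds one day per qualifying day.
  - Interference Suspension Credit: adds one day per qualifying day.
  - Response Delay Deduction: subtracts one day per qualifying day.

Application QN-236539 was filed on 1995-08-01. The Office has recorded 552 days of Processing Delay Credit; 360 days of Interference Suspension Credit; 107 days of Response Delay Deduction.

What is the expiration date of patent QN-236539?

Base term: filing date + 16 years → 1 August 2011.
Processing Delay Credit: +552 days → 3 February 2013.
Interference Suspension Credit: +360 days → 29 January 2014.
Response Delay Deduction: −107 days → 14 October 2013.

October 14, 2013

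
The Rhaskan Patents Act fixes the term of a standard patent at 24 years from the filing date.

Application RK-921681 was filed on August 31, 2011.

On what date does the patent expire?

Filing date + 24 years → 31 August 2035.

August 31, 2035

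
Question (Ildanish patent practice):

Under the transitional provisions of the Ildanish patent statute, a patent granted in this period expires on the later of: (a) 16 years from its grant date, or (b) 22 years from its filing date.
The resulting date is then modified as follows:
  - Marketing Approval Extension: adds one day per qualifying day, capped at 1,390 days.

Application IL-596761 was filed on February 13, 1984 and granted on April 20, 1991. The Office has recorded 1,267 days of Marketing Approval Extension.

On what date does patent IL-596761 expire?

(a) grant + 16 years → 20 April 2007.
(b) filing + 22 years → 13 February 2006.
Later of the two: 20 April 2007.
Marketing Approval Extension: 1267 days (within the 1390-day cap) → +1267 days → 8 October 2010.

October 8, 2010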